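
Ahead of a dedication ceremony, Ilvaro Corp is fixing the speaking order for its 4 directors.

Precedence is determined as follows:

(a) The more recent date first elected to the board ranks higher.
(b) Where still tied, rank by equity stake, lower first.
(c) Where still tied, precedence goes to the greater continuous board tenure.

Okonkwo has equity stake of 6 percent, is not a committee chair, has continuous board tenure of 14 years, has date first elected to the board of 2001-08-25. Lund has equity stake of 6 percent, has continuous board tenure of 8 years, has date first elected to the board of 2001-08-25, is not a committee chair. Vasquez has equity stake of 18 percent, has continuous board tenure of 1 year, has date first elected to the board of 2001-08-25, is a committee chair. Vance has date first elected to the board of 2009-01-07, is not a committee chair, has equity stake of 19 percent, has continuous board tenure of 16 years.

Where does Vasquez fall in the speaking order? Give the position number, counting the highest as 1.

By date first elected to the board (later first): Vance (2009-01-07); then Okonkwo, Lund and Vasquez (each 2001-08-25).
Among Okonkwo, Lund and Vasquez, by equity stake (lower first): Okonkwo and Lund (6 percent) before Vasquez (18 percent).
Among Okonkwo and Lund, by continuous board tenure (higher first): Okonkwo (14 years) before Lund (8 years).
Order: Vance, Okonkwo, Lund, Vasquez. So position 4.

4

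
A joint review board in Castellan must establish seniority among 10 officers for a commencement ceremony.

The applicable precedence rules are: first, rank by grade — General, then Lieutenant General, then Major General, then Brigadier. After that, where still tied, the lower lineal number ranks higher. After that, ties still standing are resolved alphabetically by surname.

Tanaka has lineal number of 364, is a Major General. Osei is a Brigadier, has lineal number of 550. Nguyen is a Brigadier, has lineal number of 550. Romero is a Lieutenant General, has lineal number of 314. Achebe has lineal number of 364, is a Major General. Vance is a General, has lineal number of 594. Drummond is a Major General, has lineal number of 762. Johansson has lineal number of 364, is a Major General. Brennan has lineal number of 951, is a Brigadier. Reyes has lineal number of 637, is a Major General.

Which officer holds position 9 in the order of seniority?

By grade: Vance (General); then Romero (Lieutenant General); then Achebe, Johansson, Tanaka, Reyes and Drummond (Major General); then Nguyen, Osei and Brennan (Brigadier).
Among Achebe, Johansson, Tanaka, Reyes and Drummond, by lineal number (lower first): Achebe, Johansson and Tanaka (364) before Reyes (637) before Drummond (762).
Among Achebe, Johansson and Tanaka, alphabetically by surname: Achebe before Johansson before Tanaka.
Among Nguyen, Osei and Brennan, by lineal number (lower first): Nguyen and Osei (550) before Brennan (951).
Among Nguyen and Osei, alphabetically by surname: Nguyen before Osei.
Order: Vance, Romero, Achebe, Johansson, Tanaka, Reyes, Drummond, Nguyen, Osei, Brennan.

Osei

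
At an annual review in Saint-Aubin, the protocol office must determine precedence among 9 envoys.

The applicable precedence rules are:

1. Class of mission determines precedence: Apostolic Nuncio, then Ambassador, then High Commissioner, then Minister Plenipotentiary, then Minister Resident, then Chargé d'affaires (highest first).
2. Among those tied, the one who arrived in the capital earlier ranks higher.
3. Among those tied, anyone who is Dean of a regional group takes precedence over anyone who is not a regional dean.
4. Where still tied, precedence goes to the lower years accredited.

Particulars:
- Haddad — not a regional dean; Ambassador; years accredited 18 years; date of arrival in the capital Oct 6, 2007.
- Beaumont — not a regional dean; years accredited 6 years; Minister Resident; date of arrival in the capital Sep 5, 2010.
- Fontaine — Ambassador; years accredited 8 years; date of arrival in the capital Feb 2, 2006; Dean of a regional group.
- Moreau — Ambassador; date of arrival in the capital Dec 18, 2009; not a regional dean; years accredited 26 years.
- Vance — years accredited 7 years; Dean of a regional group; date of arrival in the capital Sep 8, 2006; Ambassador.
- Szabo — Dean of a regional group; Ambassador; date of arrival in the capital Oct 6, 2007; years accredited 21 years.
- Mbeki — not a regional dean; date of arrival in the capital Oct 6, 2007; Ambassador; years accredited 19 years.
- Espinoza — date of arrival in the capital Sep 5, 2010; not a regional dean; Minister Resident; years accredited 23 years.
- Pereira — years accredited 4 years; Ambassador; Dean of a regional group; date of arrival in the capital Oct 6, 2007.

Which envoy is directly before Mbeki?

Haddad

By class of mission: Fontaine, Vance, Pereira, Szabo, Haddad, Mbeki and Moreau (Ambassador); then Beaumont and Espinoza (Minister Resident).
Among Fontaine, Vance, Pereira, Szabo, Haddad, Mbeki and Moreau, by date of arrival in the capital (earlier first): Fontaine (Feb 2, 2006) before Vance (Sep 8, 2006) before Pereira, Szabo, Haddad and Mbeki (Oct 6, 2007) before Moreau (Dec 18, 2009).
Among Pereira, Szabo, Haddad and Mbeki, Dean of a regional group before not a regional dean: Pereira and Szabo (Dean of a regional group) before Haddad and Mbeki (not a regional dean).
Among Pereira and Szabo, by years accredited (lower first): Pereira (4 years) before Szabo (21 years).
Among Haddad and Mbeki, by years accredited (lower first): Haddad (18 years) before Mbeki (19 years).
Beaumont and Espinoza both have date of arrival in the capital Sep 5, 2010, so the next rule applies.
Beaumont and Espinoza are each not a regional dean, so the next rule applies.
Among Beaumont and Espinoza, by years accredited (lower first): Beaumont (6 years) before Espinoza (23 years).
Order: Fontaine, Vance, Pereira, Szabo, Haddad, Mbeki, Moreau, Beaumont, Espinoza.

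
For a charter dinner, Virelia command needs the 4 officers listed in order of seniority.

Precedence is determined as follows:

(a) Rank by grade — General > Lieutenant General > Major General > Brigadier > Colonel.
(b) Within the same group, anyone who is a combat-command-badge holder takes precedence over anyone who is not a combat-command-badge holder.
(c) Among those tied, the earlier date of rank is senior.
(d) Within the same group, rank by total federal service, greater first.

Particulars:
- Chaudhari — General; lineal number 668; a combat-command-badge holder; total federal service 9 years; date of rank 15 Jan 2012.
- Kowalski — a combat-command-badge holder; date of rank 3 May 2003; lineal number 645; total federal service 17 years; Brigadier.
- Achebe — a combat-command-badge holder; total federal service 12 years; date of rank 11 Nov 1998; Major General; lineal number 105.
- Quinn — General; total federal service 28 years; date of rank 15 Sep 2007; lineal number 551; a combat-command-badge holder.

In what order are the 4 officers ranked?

By grade: Quinn and Chaudhari (General); then Achebe (Major General); then Kowalski (Brigadier).
Quinn and Chaudhari are each a combat-command-badge holder, so the next rule applies.
Among Quinn and Chaudhari, by date of rank (earlier first): Quinn (15 Sep 2007) before Chaudhari (15 Jan 2012).
Full order: Quinn, Chaudhari, Achebe, Kowalski.

Quinn, Chaudhari, Achebe, Kowalski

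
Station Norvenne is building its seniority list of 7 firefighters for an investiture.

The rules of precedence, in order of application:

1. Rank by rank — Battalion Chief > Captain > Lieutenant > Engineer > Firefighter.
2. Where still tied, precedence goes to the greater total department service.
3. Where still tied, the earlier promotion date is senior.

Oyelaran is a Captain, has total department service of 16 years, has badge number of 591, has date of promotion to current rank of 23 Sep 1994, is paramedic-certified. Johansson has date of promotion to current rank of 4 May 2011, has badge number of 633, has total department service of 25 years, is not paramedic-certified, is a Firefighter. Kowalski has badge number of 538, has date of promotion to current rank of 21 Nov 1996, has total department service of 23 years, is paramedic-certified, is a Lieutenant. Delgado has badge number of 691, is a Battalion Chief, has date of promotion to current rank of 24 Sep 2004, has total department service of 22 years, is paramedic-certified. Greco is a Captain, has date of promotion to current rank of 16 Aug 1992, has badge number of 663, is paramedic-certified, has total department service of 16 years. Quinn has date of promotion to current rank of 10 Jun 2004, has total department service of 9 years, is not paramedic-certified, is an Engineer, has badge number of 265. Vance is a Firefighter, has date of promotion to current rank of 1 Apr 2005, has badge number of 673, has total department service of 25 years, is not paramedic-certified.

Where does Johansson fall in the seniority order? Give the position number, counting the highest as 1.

By rank: Delgado (Battalion Chief); then Greco and Oyelaran (Captain); then Kowalski (Lieutenant); then Quinn (Engineer); then Vance and Johansson (Firefighter).
Greco and Oyelaran both have total department service 16 years, so the next rule applies.
Among Greco and Oyelaran, by date of promotion to current rank (earlier first): Greco (16 Aug 1992) before Oyelaran (23 Sep 1994).
Vance and Johansson both have total department service 25 years, so the next rule applies.
Among Vance and Johansson, by date of promotion to current rank (earlier first): Vance (1 Apr 2005) before Johansson (4 May 2011).
Order: Delgado, Greco, Oyelaran, Kowalski, Quinn, Vance, Johansson. So position 7.

7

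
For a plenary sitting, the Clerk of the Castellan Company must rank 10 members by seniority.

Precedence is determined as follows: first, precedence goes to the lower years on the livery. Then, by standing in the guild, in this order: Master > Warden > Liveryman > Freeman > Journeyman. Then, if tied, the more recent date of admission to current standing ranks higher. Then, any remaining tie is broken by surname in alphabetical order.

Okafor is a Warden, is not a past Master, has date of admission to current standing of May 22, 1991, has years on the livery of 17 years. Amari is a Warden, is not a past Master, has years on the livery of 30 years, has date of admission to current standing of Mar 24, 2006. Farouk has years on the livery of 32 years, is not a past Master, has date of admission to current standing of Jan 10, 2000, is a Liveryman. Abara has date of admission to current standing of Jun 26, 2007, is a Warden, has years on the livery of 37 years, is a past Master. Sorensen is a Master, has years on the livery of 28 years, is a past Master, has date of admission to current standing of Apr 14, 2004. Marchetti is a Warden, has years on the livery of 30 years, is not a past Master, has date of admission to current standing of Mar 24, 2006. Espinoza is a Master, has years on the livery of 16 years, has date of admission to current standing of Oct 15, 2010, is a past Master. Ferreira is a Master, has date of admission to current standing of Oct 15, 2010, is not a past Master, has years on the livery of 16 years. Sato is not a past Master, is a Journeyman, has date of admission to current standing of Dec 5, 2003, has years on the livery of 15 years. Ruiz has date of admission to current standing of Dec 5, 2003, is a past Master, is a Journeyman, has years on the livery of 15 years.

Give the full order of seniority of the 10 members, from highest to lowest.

Ruiz, Sato, Espinoza, Ferreira, Okafor, Sorensen, Amari, Marchetti, Farouk, Abara

By years on the livery (lower first): Ruiz and Sato (both 15 years); then Espinoza and Ferreira (both 16 years); then Okafor (17 years); then Sorensen (28 years); then Amari and Marchetti (both 30 years); then Farouk (32 years); then Abara (37 years).
Ruiz and Sato are each Journeyman, so the next rule applies.
Ruiz and Sato both have date of admission to current standing Dec 5, 2003, so the next rule applies.
Among Ruiz and Sato, alphabetically by surname: Ruiz before Sato.
Espinoza and Ferreira are each Master, so the next rule applies.
Espinoza and Ferreira both have date of admission to current standing Oct 15, 2010, so the next rule applies.
Among Espinoza and Ferreira, alphabetically by surname: Espinoza before Ferreira.
Amari and Marchetti are each Warden, so the next rule applies.
Amari and Marchetti both have date of admission to current standing Mar 24, 2006, so the next rule applies.
Among Amari and Marchetti, alphabetically by surname: Amari before Marchetti.
Full order: Ruiz, Sato, Espinoza, Ferreira, Okafor, Sorensen, Amari, Marchetti, Farouk, Abara.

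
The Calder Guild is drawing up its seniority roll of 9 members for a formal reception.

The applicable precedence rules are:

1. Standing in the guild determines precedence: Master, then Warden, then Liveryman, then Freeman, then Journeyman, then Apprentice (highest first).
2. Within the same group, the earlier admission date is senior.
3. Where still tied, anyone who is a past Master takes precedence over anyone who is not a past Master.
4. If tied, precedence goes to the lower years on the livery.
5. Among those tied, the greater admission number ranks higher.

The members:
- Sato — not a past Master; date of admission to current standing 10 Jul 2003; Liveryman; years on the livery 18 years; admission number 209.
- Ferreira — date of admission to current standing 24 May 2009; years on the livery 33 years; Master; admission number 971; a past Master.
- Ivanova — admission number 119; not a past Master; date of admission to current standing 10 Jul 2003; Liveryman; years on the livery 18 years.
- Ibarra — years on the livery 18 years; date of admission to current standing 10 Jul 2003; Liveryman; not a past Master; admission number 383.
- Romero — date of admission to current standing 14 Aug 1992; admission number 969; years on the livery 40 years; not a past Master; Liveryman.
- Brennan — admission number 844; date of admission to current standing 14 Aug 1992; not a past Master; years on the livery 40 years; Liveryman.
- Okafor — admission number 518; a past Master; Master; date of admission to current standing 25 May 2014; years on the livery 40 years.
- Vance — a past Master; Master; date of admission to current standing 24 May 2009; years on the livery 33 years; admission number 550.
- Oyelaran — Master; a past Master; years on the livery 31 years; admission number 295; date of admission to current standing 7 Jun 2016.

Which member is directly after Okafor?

By standing in the guild: Ferreira, Vance, Okafor and Oyelaran (Master); then Romero, Brennan, Ibarra, Sato and Ivanova (Liveryman).
Among Ferreira, Vance, Okafor and Oyelaran, by date of admission to current standing (earlier first): Ferreira and Vance (24 May 2009) before Okafor (25 May 2014) before Oyelaran (7 Jun 2016).
Ferreira and Vance are each a past Master, so the next rule applies.
Ferreira and Vance both have years on the livery 33 years, so the next rule applies.
Among Ferreira and Vance, by admission number (higher first): Ferreira (971) before Vance (550).
Among Romero, Brennan, Ibarra, Sato and Ivanova, by date of admission to current standing (earlier first): Romero and Brennan (14 Aug 1992) before Ibarra, Sato and Ivanova (10 Jul 2003).
Romero and Brennan are each not a past Master, so the next rule applies.
Romero and Brennan both have years on the livery 40 years, so the next rule applies.
Among Romero and Brennan, by admission number (higher first): Romero (969) before Brennan (844).
Ibarra, Sato and Ivanova are each not a past Master, so the next rule applies.
Ibarra, Sato and Ivanova all have years on the livery 18 years, so the next rule applies.
Among Ibarra, Sato and Ivanova, by admission number (higher first): Ibarra (383) before Sato (209) before Ivanova (119).
Order: Ferreira, Vance, Okafor, Oyelaran, Romero, Brennan, Ibarra, Sato, Ivanova.

Oyelaran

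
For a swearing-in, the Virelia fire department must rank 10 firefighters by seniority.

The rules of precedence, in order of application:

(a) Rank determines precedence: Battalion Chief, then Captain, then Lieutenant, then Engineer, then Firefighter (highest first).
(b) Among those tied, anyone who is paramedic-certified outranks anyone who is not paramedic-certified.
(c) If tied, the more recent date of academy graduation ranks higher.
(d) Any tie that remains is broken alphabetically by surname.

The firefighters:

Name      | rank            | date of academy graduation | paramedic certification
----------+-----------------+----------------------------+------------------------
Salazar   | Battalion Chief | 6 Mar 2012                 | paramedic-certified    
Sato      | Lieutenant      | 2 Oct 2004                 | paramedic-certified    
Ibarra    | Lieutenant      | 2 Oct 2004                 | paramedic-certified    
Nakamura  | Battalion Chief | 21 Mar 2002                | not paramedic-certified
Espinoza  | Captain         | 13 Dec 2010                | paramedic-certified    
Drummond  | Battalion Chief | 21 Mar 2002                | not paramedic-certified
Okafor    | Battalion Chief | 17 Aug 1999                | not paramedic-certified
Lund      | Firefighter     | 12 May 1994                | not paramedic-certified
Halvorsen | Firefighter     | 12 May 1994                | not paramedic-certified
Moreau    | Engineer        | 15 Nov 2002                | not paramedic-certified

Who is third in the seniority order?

By rank: Salazar, Drummond, Nakamura and Okafor (Battalion Chief); then Espinoza (Captain); then Ibarra and Sato (Lieutenant); then Moreau (Engineer); then Halvorsen and Lund (Firefighter).
Among Salazar, Drummond, Nakamura and Okafor, paramedic-certified before not paramedic-certified: Salazar (paramedic-certified) before Drummond, Nakamura and Okafor (not paramedic-certified).
Among Drummond, Nakamura and Okafor, by date of academy graduation (later first): Drummond and Nakamura (21 Mar 2002) before Okafor (17 Aug 1999).
Among Drummond and Nakamura, alphabetically by surname: Drummond before Nakamura.
Ibarra and Sato are each paramedic-certified, so the next rule applies.
Ibarra and Sato both have date of academy graduation 2 Oct 2004, so the next rule applies.
Among Ibarra and Sato, alphabetically by surname: Ibarra before Sato.
Halvorsen and Lund are each not paramedic-certified, so the next rule applies.
Halvorsen and Lund both have date of academy graduation 12 May 1994, so the next rule applies.
Among Halvorsen and Lund, alphabetically by surname: Halvorsen before Lund.
Order: Salazar, Drummond, Nakamura, Okafor, Espinoza, Ibarra, Sato, Moreau, Halvorsen, Lund.

Nakamura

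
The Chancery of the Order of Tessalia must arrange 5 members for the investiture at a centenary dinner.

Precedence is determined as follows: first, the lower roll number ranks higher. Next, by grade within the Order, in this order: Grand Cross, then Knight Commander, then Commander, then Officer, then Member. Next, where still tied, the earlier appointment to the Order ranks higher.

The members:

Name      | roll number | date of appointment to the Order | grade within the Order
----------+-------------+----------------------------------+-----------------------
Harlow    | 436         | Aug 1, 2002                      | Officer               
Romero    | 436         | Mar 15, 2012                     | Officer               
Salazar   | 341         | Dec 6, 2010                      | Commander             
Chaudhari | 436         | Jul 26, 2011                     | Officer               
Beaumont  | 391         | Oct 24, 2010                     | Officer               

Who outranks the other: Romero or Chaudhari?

By roll number (lower first): Salazar (341); then Beaumont (391); then Harlow, Chaudhari and Romero (each 436).
Harlow, Chaudhari and Romero are each Officer, so the next rule applies.
Among Harlow, Chaudhari and Romero, by date of appointment to the Order (earlier first): Harlow (Aug 1, 2002) before Chaudhari (Jul 26, 2011) before Romero (Mar 15, 2012).
So Chaudhari takes precedence.

Chaudhari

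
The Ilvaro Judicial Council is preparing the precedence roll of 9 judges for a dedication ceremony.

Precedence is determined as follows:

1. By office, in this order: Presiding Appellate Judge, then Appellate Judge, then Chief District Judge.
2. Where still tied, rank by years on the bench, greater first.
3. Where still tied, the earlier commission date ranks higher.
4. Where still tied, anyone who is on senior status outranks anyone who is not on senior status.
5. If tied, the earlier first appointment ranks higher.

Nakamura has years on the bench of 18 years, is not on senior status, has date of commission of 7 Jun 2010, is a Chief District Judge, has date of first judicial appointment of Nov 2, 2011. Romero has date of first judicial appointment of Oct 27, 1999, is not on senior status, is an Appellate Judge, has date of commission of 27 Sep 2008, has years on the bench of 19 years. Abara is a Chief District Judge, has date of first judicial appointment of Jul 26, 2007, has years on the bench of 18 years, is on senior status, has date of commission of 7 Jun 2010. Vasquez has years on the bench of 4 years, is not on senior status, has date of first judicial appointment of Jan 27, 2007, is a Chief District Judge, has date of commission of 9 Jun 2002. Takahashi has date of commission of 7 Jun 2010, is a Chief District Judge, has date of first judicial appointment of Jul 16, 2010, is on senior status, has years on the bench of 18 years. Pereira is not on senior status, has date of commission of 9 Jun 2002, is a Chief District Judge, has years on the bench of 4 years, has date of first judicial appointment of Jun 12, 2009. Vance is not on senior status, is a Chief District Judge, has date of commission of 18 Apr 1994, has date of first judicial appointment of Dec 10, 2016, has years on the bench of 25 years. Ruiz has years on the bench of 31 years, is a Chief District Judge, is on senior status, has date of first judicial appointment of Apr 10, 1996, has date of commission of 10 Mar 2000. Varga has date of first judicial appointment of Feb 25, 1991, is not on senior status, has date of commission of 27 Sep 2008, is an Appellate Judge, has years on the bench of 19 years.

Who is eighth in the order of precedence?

By office: Varga and Romero (Appellate Judge); then Ruiz, Vance, Abara, Takahashi, Nakamura, Vasquez and Pereira (Chief District Judge).
Varga and Romero both have years on the bench 19 years, so the next rule applies.
Varga and Romero both have date of commission 27 Sep 2008, so the next rule applies.
Varga and Romero are each not on senior status, so the next rule applies.
Among Varga and Romero, by date of first judicial appointment (earlier first): Varga (Feb 25, 1991) before Romero (Oct 27, 1999).
Among Ruiz, Vance, Abara, Takahashi, Nakamura, Vasquez and Pereira, by years on the bench (higher first): Ruiz (31 years) before Vance (25 years) before Abara, Takahashi and Nakamura (18 years) before Vasquez and Pereira (4 years).
Abara, Takahashi and Nakamura all have date of commission 7 Jun 2010, so the next rule applies.
Among Abara, Takahashi and Nakamura, on senior status before not on senior status: Abara and Takahashi (on senior status) before Nakamura (not on senior status).
Among Abara and Takahashi, by date of first judicial appointment (earlier first): Abara (Jul 26, 2007) before Takahashi (Jul 16, 2010).
Vasquez and Pereira both have date of commission 9 Jun 2002, so the next rule applies.
Vasquez and Pereira are each not on senior status, so the next rule applies.
Among Vasquez and Pereira, by date of first judicial appointment (earlier first): Vasquez (Jan 27, 2007) before Pereira (Jun 12, 2009).
Order: Varga, Romero, Ruiz, Vance, Abara, Takahashi, Nakamura, Vasquez, Pereira.

Vasquez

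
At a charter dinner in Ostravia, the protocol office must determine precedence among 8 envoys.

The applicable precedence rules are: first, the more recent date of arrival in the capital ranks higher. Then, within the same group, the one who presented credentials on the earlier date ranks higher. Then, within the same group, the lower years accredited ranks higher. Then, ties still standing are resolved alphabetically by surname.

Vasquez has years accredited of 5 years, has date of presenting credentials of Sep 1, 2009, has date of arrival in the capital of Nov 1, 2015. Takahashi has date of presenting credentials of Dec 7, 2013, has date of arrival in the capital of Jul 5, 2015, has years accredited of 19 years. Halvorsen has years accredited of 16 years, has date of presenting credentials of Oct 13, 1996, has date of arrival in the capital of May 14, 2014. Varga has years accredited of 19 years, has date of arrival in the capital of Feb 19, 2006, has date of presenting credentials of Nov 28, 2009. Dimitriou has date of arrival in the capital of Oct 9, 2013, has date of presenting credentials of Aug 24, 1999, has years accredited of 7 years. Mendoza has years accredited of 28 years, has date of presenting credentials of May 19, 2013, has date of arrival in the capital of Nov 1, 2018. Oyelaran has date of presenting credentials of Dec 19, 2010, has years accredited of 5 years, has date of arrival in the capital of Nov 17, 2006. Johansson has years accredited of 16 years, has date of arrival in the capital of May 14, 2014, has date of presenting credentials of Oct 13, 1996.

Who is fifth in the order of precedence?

Johansson

By date of arrival in the capital (later first): Mendoza (Nov 1, 2018); then Vasquez (Nov 1, 2015); then Takahashi (Jul 5, 2015); then Halvorsen and Johansson (both May 14, 2014); then Dimitriou (Oct 9, 2013); then Oyelaran (Nov 17, 2006); then Varga (Feb 19, 2006).
Halvorsen and Johansson both have date of presenting credentials Oct 13, 1996, so the next rule applies.
Halvorsen and Johansson both have years accredited 16 years, so the next rule applies.
Among Halvorsen and Johansson, alphabetically by surname: Halvorsen before Johansson.
Order: Mendoza, Vasquez, Takahashi, Halvorsen, Johansson, Dimitriou, Oyelaran, Varga.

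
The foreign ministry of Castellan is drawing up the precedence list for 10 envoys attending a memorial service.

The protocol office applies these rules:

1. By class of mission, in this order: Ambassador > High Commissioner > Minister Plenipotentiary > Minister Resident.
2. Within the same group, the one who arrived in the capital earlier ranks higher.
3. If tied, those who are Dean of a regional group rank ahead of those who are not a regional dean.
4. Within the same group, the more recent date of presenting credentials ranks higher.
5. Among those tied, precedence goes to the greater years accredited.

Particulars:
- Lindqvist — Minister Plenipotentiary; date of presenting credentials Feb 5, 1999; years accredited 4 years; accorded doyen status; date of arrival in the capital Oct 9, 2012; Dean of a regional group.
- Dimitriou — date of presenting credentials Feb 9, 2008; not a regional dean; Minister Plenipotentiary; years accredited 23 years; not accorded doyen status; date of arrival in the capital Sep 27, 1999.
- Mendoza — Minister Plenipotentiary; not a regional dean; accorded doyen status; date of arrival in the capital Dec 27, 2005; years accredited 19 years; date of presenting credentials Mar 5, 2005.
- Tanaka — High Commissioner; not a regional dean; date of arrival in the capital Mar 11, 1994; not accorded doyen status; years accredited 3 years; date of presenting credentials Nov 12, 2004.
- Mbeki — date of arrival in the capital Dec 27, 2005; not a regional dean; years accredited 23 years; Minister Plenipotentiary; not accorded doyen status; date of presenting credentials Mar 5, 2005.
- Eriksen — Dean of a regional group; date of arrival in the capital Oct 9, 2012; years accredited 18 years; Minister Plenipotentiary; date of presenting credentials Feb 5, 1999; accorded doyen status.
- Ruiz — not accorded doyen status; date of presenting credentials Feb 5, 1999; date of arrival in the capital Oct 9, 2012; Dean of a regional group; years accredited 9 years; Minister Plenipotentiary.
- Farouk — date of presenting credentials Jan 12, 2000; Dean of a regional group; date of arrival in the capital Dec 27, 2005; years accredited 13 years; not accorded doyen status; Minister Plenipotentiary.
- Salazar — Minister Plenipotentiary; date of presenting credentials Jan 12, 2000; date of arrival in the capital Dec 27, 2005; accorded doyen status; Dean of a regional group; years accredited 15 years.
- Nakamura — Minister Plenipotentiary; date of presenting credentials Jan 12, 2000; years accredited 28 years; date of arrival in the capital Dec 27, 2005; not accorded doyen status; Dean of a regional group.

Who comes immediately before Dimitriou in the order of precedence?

Tanaka

By class of mission: Tanaka (High Commissioner); then Dimitriou, Nakamura, Salazar, Farouk, Mbeki, Mendoza, Eriksen, Ruiz and Lindqvist (Minister Plenipotentiary).
Among Dimitriou, Nakamura, Salazar, Farouk, Mbeki, Mendoza, Eriksen, Ruiz and Lindqvist, by date of arrival in the capital (earlier first): Dimitriou (Sep 27, 1999) before Nakamura, Salazar, Farouk, Mbeki and Mendoza (Dec 27, 2005) before Eriksen, Ruiz and Lindqvist (Oct 9, 2012).
Among Nakamura, Salazar, Farouk, Mbeki and Mendoza, Dean of a regional group before not a regional dean: Nakamura, Salazar and Farouk (Dean of a regional group) before Mbeki and Mendoza (not a regional dean).
Nakamura, Salazar and Farouk all have date of presenting credentials Jan 12, 2000, so the next rule applies.
Among Nakamura, Salazar and Farouk, by years accredited (higher first): Nakamura (28 years) before Salazar (15 years) before Farouk (13 years).
Mbeki and Mendoza both have date of presenting credentials Mar 5, 2005, so the next rule applies.
Among Mbeki and Mendoza, by years accredited (higher first): Mbeki (23 years) before Mendoza (19 years).
Eriksen, Ruiz and Lindqvist are each Dean of a regional group, so the next rule applies.
Eriksen, Ruiz and Lindqvist all have date of presenting credentials Feb 5, 1999, so the next rule applies.
Among Eriksen, Ruiz and Lindqvist, by years accredited (higher first): Eriksen (18 years) before Ruiz (9 years) before Lindqvist (4 years).
Order: Tanaka, Dimitriou, Nakamura, Salazar, Farouk, Mbeki, Mendoza, Eriksen, Ruiz, Lindqvist.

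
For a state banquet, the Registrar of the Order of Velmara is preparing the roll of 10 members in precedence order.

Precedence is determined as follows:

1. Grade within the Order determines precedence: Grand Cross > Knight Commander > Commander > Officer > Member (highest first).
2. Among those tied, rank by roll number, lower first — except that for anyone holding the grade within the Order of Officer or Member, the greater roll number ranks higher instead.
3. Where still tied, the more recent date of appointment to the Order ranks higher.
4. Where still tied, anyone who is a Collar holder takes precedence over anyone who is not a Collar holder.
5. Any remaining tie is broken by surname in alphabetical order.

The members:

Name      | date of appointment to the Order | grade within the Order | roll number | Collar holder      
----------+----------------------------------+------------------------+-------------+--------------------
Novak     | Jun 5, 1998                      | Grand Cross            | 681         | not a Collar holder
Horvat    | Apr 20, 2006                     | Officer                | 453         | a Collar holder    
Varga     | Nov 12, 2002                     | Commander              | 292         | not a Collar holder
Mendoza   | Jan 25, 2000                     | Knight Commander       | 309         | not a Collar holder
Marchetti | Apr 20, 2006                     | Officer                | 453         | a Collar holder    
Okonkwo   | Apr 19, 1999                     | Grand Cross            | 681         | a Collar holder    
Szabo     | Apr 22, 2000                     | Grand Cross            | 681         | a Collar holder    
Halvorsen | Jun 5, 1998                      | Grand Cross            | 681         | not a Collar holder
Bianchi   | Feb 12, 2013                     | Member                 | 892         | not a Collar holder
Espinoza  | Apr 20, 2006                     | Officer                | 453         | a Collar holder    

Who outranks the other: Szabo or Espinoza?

By grade within the Order: Szabo, Okonkwo, Halvorsen and Novak (Grand Cross); then Mendoza (Knight Commander); then Varga (Commander); then Espinoza, Horvat and Marchetti (Officer); then Bianchi (Member).
Szabo, Okonkwo, Halvorsen and Novak all have roll number 681, so the next rule applies.
Among Szabo, Okonkwo, Halvorsen and Novak, by date of appointment to the Order (later first): Szabo (Apr 22, 2000) before Okonkwo (Apr 19, 1999) before Halvorsen and Novak (Jun 5, 1998).
Halvorsen and Novak are each not a Collar holder, so the next rule applies.
Among Halvorsen and Novak, alphabetically by surname: Halvorsen before Novak.
Espinoza, Horvat and Marchetti all have roll number 453, so the next rule applies.
Espinoza, Horvat and Marchetti all have date of appointment to the Order Apr 20, 2006, so the next rule applies.
Espinoza, Horvat and Marchetti are each a Collar holder, so the next rule applies.
Among Espinoza, Horvat and Marchetti, alphabetically by surname: Espinoza before Horvat before Marchetti.
So Szabo takes precedence.

Szabo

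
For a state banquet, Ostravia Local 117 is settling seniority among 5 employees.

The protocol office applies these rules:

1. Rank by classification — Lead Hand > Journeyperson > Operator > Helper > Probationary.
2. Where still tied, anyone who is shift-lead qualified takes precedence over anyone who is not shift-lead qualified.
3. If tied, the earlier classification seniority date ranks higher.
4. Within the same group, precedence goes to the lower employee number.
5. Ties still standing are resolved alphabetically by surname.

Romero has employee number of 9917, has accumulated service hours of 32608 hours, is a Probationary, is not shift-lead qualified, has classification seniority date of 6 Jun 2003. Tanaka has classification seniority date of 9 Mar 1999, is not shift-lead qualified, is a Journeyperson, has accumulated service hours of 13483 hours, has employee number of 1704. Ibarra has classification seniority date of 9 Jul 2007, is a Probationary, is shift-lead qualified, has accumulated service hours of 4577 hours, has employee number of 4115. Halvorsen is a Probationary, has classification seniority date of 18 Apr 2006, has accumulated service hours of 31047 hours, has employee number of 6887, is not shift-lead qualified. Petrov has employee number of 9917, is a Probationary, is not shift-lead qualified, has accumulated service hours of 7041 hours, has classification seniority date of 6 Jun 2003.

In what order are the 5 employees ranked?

Tanaka, Ibarra, Petrov, Romero, Halvorsen

By classification: Tanaka (Journeyperson); then Ibarra, Petrov, Romero and Halvorsen (Probationary).
Among Ibarra, Petrov, Romero and Halvorsen, shift-lead qualified before not shift-lead qualified: Ibarra (shift-lead qualified) before Petrov, Romero and Halvorsen (not shift-lead qualified).
Among Petrov, Romero and Halvorsen, by classification seniority date (earlier first): Petrov and Romero (6 Jun 2003) before Halvorsen (18 Apr 2006).
Petrov and Romero both have employee number 9917, so the next rule applies.
Among Petrov and Romero, alphabetically by surname: Petrov before Romero.
Full order: Tanaka, Ibarra, Petrov, Romero, Halvorsen.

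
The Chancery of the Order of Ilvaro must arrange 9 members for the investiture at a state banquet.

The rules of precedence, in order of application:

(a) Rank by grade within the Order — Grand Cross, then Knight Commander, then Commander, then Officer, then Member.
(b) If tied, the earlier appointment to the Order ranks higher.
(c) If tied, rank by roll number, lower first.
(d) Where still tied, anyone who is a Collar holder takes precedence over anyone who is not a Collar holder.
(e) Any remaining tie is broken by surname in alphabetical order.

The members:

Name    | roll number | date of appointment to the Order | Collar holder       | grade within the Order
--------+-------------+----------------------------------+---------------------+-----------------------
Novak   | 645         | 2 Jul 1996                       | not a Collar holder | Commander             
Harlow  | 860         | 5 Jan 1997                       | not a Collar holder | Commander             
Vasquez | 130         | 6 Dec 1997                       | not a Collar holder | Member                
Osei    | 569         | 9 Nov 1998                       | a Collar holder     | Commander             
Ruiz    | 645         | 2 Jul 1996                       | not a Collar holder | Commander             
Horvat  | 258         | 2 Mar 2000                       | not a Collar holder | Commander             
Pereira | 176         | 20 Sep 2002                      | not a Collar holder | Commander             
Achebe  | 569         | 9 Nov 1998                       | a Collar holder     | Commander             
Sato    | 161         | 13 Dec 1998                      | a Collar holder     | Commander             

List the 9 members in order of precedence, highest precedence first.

Novak, Ruiz, Harlow, Achebe, Osei, Sato, Horvat, Pereira, Vasquez

By grade within the Order: Novak, Ruiz, Harlow, Achebe, Osei, Sato, Horvat and Pereira (Commander); then Vasquez (Member).
Among Novak, Ruiz, Harlow, Achebe, Osei, Sato, Horvat and Pereira, by date of appointment to the Order (earlier first): Novak and Ruiz (2 Jul 1996) before Harlow (5 Jan 1997) before Achebe and Osei (9 Nov 1998) before Sato (13 Dec 1998) before Horvat (2 Mar 2000) before Pereira (20 Sep 2002).
Novak and Ruiz both have roll number 645, so the next rule applies.
Novak and Ruiz are each not a Collar holder, so the next rule applies.
Among Novak and Ruiz, alphabetically by surname: Novak before Ruiz.
Achebe and Osei both have roll number 569, so the next rule applies.
Achebe and Osei are each a Collar holder, so the next rule applies.
Among Achebe and Osei, alphabetically by surname: Achebe before Osei.
Full order: Novak, Ruiz, Harlow, Achebe, Osei, Sato, Horvat, Pereira, Vasquez.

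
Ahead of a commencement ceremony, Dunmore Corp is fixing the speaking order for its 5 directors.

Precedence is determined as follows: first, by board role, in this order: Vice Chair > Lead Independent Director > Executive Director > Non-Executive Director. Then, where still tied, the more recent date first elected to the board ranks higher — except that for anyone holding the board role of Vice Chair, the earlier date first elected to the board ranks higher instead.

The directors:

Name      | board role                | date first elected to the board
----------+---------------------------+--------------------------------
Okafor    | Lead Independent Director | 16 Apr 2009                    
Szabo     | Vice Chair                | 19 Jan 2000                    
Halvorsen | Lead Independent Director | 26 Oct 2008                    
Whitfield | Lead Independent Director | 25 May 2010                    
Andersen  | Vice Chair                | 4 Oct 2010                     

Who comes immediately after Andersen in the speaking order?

Whitfield

By board role: Szabo and Andersen (Vice Chair); then Whitfield, Okafor and Halvorsen (Lead Independent Director).
Among Szabo and Andersen, by date first elected to the board (earlier first) (reversed rule for this group): Szabo (19 Jan 2000) before Andersen (4 Oct 2010).
Among Whitfield, Okafor and Halvorsen, by date first elected to the board (later first): Whitfield (25 May 2010) before Okafor (16 Apr 2009) before Halvorsen (26 Oct 2008).
Order: Szabo, Andersen, Whitfield, Okafor, Halvorsen.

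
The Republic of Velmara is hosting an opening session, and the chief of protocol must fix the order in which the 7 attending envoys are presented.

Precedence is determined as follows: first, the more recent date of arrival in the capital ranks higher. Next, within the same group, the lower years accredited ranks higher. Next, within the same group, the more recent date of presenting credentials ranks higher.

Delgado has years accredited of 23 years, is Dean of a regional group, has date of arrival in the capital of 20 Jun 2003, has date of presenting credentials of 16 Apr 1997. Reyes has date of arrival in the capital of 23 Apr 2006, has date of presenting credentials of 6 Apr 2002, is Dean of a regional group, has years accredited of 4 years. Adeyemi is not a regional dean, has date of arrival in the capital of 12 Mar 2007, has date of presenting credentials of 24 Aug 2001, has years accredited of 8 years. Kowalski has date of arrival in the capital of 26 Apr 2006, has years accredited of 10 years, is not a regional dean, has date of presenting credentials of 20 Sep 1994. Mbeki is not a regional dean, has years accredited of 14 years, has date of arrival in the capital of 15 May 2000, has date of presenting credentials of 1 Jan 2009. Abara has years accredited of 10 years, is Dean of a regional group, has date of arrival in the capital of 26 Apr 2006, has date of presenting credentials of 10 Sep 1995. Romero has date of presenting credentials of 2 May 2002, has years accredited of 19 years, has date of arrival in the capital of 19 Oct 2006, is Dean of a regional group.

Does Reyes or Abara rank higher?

Abara

By date of arrival in the capital (later first): Adeyemi (12 Mar 2007); then Romero (19 Oct 2006); then Abara and Kowalski (both 26 Apr 2006); then Reyes (23 Apr 2006); then Delgado (20 Jun 2003); then Mbeki (15 May 2000).
Abara and Kowalski both have years accredited 10 years, so the next rule applies.
Among Abara and Kowalski, by date of presenting credentials (later first): Abara (10 Sep 1995) before Kowalski (20 Sep 1994).
So Abara takes precedence.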